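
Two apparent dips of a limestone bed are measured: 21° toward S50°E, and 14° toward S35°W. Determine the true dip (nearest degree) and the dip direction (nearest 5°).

The two traces are lines in the plane: v₁ = (sin 130°·cos 21°, cos 130°·cos 21°, −sin 21°), v₂ = (sin 215°·cos 14°, cos 215°·cos 14°, −sin 14°).
Cross product v₁ × v₂ gives the pole to the plane: n ∝ (0.140, -0.372, 0.902).
tan δ = √(n_x²+n_y²)/n_z = 0.398/0.902, so δ = 23.8°.
The horizontal component of n points toward azimuth atan2(n_x, n_y) = 159°, the dip direction.

true dip 24°, dip direction 160°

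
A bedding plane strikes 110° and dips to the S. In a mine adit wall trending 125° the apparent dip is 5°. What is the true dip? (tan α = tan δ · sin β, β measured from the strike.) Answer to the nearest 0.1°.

18.7°

β = acute angle between strike 110° and section 125° = 15°.
tan δ = tan α / sin β = tan 5° / sin 15° = 0.0875 / 0.2588 = 0.3380
true dip = arctan 0.3380 = 18.68°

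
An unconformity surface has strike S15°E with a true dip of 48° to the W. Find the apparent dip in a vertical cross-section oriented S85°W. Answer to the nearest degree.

48°

The strike is S15°E and the section trends S85°W; the acute angle between them is β = 80°.
tan(apparent dip) = tan 48° · sin 80° = 1.0937
apparent dip = arctan 1.0937 = 47.56°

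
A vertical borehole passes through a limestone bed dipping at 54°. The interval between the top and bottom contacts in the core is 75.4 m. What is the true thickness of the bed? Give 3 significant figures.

True thickness t = h · cos(dip) = 75.4 × cos 54°
t = 75.4 × 0.5878 = 44.319 m

44.3 m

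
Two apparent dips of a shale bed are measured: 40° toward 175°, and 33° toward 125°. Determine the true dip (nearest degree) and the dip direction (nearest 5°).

true dip 40°, dip direction 165°

The two traces are lines in the plane: v₁ = (sin 175°·cos 40°, cos 175°·cos 40°, −sin 40°), v₂ = (sin 125°·cos 33°, cos 125°·cos 33°, −sin 33°).
n = v₁ × v₂ = (0.106, -0.405, 0.492) (taken with n_z > 0).
tan δ = √(n_x²+n_y²)/n_z = 0.419/0.492, so δ = 40.4°.
Dip direction = azimuth of (n_x, n_y) = atan2(0.106, -0.405) = 165°.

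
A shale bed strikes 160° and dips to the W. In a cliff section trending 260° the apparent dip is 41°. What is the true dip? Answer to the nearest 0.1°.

41.4°

The section is 80° from the strike.
tan δ = tan α / sin β = tan 41° / sin 80° = 0.8693 / 0.9848 = 0.8827
true dip = arctan 0.8827 = 41.43°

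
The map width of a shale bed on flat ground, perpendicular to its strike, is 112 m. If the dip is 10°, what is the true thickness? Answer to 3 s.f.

19.4 m

True thickness t = w · sin(dip) = 112 × sin 10°
t = 112 × 0.1736 = 19.449 m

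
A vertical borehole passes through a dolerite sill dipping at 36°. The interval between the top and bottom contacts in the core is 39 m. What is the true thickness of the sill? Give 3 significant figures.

31.6 m

True thickness t = h · cos(dip) = 39 × cos 36°
t = 39 × 0.8090 = 31.552 m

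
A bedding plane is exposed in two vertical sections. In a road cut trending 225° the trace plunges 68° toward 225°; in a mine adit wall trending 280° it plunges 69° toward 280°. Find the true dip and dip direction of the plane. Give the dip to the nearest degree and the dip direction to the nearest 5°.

The two traces are lines in the plane: v₁ = (sin 225°·cos 68°, cos 225°·cos 68°, −sin 68°), v₂ = (sin 280°·cos 69°, cos 280°·cos 69°, −sin 69°).
n = v₁ × v₂ = (-0.305, -0.080, 0.110) (taken with n_z > 0).
True dip = arccos(n_z / |n|) = arccos(0.3293) = 70.8°.
Dip direction = azimuth of (n_x, n_y) = atan2(-0.305, -0.080) = 255°.

true dip 71°, dip direction 255°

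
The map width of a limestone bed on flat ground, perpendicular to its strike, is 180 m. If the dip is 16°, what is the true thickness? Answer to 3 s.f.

49.6 m

True thickness t = w · sin(dip) = 180 × sin 16°
t = 180 × 0.2756 = 49.615 m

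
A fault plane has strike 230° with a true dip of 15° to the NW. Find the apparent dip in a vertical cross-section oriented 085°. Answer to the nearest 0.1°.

The strike is 230° and the section trends 085°; the acute angle between them is β = 35°.
tan α = tan 15° × sin 35° = 0.2679 × 0.5736 = 0.1537
apparent dip = arctan 0.1537 = 8.74°

8.7°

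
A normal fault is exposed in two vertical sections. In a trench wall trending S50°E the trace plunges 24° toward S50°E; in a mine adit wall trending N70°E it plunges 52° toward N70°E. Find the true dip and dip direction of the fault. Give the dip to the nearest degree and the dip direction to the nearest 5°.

true dip 52°, dip direction 060°

Each apparent-dip line lies in the plane. As unit vectors (x east, y north, z up), v₁ plunges 24°→S50°E and v₂ plunges 52°→N70°E.
The plane normal is n = v₁ × v₂ ∝ (0.548, 0.316, 0.487).
True dip = arccos(n_z / |n|) = arccos(0.6098) = 52.4°.
Dip direction = atan2(0.548, 0.316) = 60° (azimuth of n's horizontal projection).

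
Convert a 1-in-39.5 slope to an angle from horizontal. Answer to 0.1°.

tan θ = 1/39.5 = 0.0253
θ = arctan(0.0253) = 1.45°

1.5°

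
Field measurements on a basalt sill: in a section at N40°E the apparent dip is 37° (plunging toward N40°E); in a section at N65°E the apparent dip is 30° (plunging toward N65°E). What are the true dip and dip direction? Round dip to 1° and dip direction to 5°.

Each apparent-dip line lies in the plane. As unit vectors (x east, y north, z up), v₁ plunges 37°→N40°E and v₂ plunges 30°→N65°E.
Cross product v₁ × v₂ gives the pole to the plane: n ∝ (0.086, 0.216, 0.292).
Dip δ = arctan(|n_h|/n_z) = arctan(0.232/0.292) = 38.4°.
Dip direction = atan2(0.086, 0.216) = 22° (azimuth of n's horizontal projection).

true dip 38°, dip direction 020°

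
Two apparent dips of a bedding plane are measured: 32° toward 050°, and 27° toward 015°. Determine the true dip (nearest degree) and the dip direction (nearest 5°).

true dip 32°, dip direction 050°

Represent each trace as a vector plunging at its apparent dip toward its trend (east-north-up frame): v₁ = (0.650, 0.545, -0.530), v₂ = (0.231, 0.861, -0.454).
The plane normal is n = v₁ × v₂ ∝ (0.209, 0.173, 0.433).
Dip δ = arctan(|n_h|/n_z) = arctan(0.271/0.433) = 32.0°.
Dip direction = azimuth of (n_x, n_y) = atan2(0.209, 0.173) = 50°.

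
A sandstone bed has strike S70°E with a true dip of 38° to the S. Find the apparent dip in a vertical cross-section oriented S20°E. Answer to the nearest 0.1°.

30.9°

Angle between strike (S70°E) and section (S20°E): β = 50°.
tan α = tan 38° × sin 50° = 0.7813 × 0.7660 = 0.5985
α = arctan(0.5985) = 30.90°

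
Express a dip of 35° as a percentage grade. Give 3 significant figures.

70.0%

grade % = 100 × tan 35° = 100 × 0.7002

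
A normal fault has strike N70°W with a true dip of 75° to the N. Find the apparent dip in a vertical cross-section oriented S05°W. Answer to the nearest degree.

Angle between strike (N70°W) and section (S05°W): β = 75°.
tan α = tan 75° × sin 75° = 3.7321 × 0.9659 = 3.6049
apparent dip = arctan 3.6049 = 74.50°

74°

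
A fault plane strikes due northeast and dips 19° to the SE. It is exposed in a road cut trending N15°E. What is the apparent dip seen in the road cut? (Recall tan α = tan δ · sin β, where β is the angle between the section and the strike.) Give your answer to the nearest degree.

10°

The section lies 30° from the strike.
tan α = tan 19° × sin 30° = 0.3443 × 0.5000 = 0.1722
α = arctan(0.1722) = 9.77°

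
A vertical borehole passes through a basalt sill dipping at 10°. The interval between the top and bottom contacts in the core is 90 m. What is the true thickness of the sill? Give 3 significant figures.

True thickness t = h · cos(dip) = 90 × cos 10°
t = 90 × 0.9848 = 88.633 m

88.6 m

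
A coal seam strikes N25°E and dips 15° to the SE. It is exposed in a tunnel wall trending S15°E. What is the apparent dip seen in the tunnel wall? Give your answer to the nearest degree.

The strike is N25°E and the section trends S15°E; the acute angle between them is β = 40°.
tan(apparent dip) = tan 15° · sin 40° = 0.1722
α = arctan(0.1722) = 9.77°

10°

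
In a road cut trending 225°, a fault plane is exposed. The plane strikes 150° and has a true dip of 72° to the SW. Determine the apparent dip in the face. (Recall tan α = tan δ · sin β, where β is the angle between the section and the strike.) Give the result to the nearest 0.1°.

Angle between strike (150°) and section (225°): β = 75°.
tan α = tan 72° × sin 75° = 3.0777 × 0.9659 = 2.9728
α = arctan(2.9728) = 71.41°

71.4°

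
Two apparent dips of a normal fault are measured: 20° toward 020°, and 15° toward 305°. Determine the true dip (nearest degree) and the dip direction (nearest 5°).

true dip 22°, dip direction 355°

Each apparent-dip line lies in the plane. As unit vectors (x east, y north, z up), v₁ plunges 20°→020° and v₂ plunges 15°→305°.
Cross product v₁ × v₂ gives the pole to the plane: n ∝ (-0.039, 0.354, 0.877).
Dip δ = arctan(|n_h|/n_z) = arctan(0.356/0.877) = 22.1°.
Dip direction = azimuth of (n_x, n_y) = atan2(-0.039, 0.354) = 354°.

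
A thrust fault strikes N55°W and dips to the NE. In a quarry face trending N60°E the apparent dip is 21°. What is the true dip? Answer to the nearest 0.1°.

23.0°

β = acute angle between strike N55°W and section N60°E = 65°.
tan(true dip) = tan 21° / sin 65° = 0.4235
δ = arctan(0.4235) = 22.95°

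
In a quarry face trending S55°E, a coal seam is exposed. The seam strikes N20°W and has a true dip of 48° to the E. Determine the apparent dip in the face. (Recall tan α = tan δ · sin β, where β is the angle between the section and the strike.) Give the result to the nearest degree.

The strike is N20°W and the section trends S55°E; the acute angle between them is β = 35°.
tan α = tan 48° × sin 35° = 1.1106 × 0.5736 = 0.6370
apparent dip = arctan 0.6370 = 32.50°

32°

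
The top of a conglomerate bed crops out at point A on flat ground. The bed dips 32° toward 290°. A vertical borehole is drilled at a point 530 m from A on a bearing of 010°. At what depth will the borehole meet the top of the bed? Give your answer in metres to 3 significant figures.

57.5 m

The hole lies 80° from the dip direction, so the down-dip offset is 530 × cos 80° = 92.03 m.
Depth = down-dip offset × tan(dip) = 92.03 × tan 32° = 92.03 × 0.6249
Depth = 57.51 m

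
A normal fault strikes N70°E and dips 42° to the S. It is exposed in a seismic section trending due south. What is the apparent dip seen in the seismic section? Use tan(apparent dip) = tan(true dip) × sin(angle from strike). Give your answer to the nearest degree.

40°

The strike is N70°E and the section trends due south; the acute angle between them is β = 70°.
tan α = tan 42° × sin 70° = 0.9004 × 0.9397 = 0.8461
apparent dip = arctan 0.8461 = 40.23°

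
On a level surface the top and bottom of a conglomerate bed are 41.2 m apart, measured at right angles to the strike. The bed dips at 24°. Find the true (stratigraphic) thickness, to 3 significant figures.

True thickness t = w · sin(dip) = 41.2 × sin 24°
t = 41.2 × 0.4067 = 16.758 m

16.8 m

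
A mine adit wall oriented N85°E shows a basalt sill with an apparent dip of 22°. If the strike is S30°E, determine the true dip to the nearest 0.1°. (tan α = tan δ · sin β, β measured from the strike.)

24.0°

The section is 65° from the strike.
tan(true dip) = tan 22° / sin 65° = 0.4458
δ = arctan(0.4458) = 24.03°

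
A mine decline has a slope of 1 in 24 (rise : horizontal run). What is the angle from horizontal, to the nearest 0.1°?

2.4°

tan θ = 1/24 = 0.0417
θ = arctan(0.0417) = 2.39°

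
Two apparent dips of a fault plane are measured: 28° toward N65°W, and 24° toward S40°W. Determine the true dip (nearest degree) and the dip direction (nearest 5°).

The two traces are lines in the plane: v₁ = (sin 295°·cos 28°, cos 295°·cos 28°, −sin 28°), v₂ = (sin 220°·cos 24°, cos 220°·cos 24°, −sin 24°).
The plane normal is n = v₁ × v₂ ∝ (-0.480, -0.050, 0.779).
True dip = arccos(n_z / |n|) = arccos(0.8500) = 31.8°.
Dip direction = atan2(-0.480, -0.050) = 264° (azimuth of n's horizontal projection).

true dip 32°, dip direction 265°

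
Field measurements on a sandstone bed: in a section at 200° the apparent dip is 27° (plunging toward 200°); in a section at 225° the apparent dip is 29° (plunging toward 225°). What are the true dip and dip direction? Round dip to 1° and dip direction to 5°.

Each apparent-dip line lies in the plane. As unit vectors (x east, y north, z up), v₁ plunges 27°→200° and v₂ plunges 29°→225°.
Cross product v₁ × v₂ gives the pole to the plane: n ∝ (-0.125, -0.133, 0.329).
Dip δ = arctan(|n_h|/n_z) = arctan(0.183/0.329) = 29.0°.
The horizontal component of n points toward azimuth atan2(n_x, n_y) = 223°, the dip direction.

true dip 29°, dip direction 225°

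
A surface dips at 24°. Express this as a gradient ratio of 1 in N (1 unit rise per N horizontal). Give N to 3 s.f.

1 : N means tan θ = 1/N, so N = 1/tan 24° = 1/0.4452

1 in 2.25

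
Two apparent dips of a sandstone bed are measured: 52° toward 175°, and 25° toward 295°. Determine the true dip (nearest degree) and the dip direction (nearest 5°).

true dip 61°, dip direction 220°

The two traces are lines in the plane: v₁ = (sin 175°·cos 52°, cos 175°·cos 52°, −sin 52°), v₂ = (sin 295°·cos 25°, cos 295°·cos 25°, −sin 25°).
The plane normal is n = v₁ × v₂ ∝ (-0.561, -0.670, 0.483).
True dip = arccos(n_z / |n|) = arccos(0.4839) = 61.1°.
Dip direction = azimuth of (n_x, n_y) = atan2(-0.561, -0.670) = 220°.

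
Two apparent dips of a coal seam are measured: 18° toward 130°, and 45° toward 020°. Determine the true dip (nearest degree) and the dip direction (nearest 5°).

true dip 51°, dip direction 055°

Represent each trace as a vector plunging at its apparent dip toward its trend (east-north-up frame): v₁ = (0.729, -0.611, -0.309), v₂ = (0.242, 0.664, -0.707).
The plane normal is n = v₁ × v₂ ∝ (0.638, 0.440, 0.632).
tan δ = √(n_x²+n_y²)/n_z = 0.775/0.632, so δ = 50.8°.
Dip direction = azimuth of (n_x, n_y) = atan2(0.638, 0.440) = 55°.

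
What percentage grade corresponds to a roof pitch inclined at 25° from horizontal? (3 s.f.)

grade % = 100 × tan 25° = 100 × 0.4663

46.6%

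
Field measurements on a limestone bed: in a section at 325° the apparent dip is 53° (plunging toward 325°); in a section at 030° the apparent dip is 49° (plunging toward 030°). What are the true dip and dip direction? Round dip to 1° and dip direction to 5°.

Represent each trace as a vector plunging at its apparent dip toward its trend (east-north-up frame): v₁ = (-0.345, 0.493, -0.799), v₂ = (0.328, 0.568, -0.755).
The plane normal is n = v₁ × v₂ ∝ (-0.082, 0.522, 0.358).
tan δ = √(n_x²+n_y²)/n_z = 0.529/0.358, so δ = 55.9°.
Dip direction = atan2(-0.082, 0.522) = 351° (azimuth of n's horizontal projection).

true dip 56°, dip direction 350°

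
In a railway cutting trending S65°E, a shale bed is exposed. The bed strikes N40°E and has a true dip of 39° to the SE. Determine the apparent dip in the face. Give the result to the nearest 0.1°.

The strike is N40°E and the section trends S65°E; the acute angle between them is β = 75°.
tan(apparent dip) = tan 39° · sin 75° = 0.7822
α = arctan(0.7822) = 38.03°

38.0°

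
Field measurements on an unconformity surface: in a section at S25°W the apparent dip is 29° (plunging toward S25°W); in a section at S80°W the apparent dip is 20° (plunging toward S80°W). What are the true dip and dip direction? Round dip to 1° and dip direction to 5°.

Each apparent-dip line lies in the plane. As unit vectors (x east, y north, z up), v₁ plunges 29°→S25°W and v₂ plunges 20°→S80°W.
Cross product v₁ × v₂ gives the pole to the plane: n ∝ (-0.192, -0.322, 0.673).
Dip δ = arctan(|n_h|/n_z) = arctan(0.375/0.673) = 29.1°.
The horizontal component of n points toward azimuth atan2(n_x, n_y) = 211°, the dip direction.

true dip 29°, dip direction 210°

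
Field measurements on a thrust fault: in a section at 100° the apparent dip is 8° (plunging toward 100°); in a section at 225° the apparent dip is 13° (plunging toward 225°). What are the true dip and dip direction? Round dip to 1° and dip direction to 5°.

Represent each trace as a vector plunging at its apparent dip toward its trend (east-north-up frame): v₁ = (0.975, -0.172, -0.139), v₂ = (-0.689, -0.689, -0.225).
Cross product v₁ × v₂ gives the pole to the plane: n ∝ (0.057, -0.315, 0.790).
Dip δ = arctan(|n_h|/n_z) = arctan(0.320/0.790) = 22.1°.
The horizontal component of n points toward azimuth atan2(n_x, n_y) = 170°, the dip direction.

true dip 22°, dip direction 170°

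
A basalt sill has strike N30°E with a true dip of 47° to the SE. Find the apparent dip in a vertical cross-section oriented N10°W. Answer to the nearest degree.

35°

The section lies 40° from the strike.
tan(apparent dip) = tan 47° · sin 40° = 0.6893
α = arctan(0.6893) = 34.58°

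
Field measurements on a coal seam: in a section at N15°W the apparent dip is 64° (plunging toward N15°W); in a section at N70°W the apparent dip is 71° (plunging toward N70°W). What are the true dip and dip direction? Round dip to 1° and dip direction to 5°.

Represent each trace as a vector plunging at its apparent dip toward its trend (east-north-up frame): v₁ = (-0.113, 0.423, -0.899), v₂ = (-0.306, 0.111, -0.946).
n = v₁ × v₂ = (-0.300, 0.168, 0.117) (taken with n_z > 0).
tan δ = √(n_x²+n_y²)/n_z = 0.344/0.117, so δ = 71.2°.
Dip direction = azimuth of (n_x, n_y) = atan2(-0.300, 0.168) = 299°.

true dip 71°, dip direction 300°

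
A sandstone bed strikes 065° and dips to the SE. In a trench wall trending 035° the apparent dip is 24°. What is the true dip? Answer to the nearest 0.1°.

β = acute angle between strike 065° and section 035° = 30°.
tan(true dip) = tan 24° / sin 30° = 0.8905
δ = arctan(0.8905) = 41.68°

41.7°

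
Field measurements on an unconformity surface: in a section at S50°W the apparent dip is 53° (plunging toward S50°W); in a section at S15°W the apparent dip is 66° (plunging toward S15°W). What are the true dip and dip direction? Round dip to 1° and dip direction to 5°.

The two traces are lines in the plane: v₁ = (sin 230°·cos 53°, cos 230°·cos 53°, −sin 53°), v₂ = (sin 195°·cos 66°, cos 195°·cos 66°, −sin 66°).
n = v₁ × v₂ = (0.040, -0.337, 0.140) (taken with n_z > 0).
Dip δ = arctan(|n_h|/n_z) = arctan(0.339/0.140) = 67.5°.
Dip direction = azimuth of (n_x, n_y) = atan2(0.040, -0.337) = 173°.

true dip 68°, dip direction 175°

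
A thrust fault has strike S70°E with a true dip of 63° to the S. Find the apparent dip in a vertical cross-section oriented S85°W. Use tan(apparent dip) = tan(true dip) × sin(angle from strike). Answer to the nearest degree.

40°

Angle between strike (S70°E) and section (S85°W): β = 25°.
tan(apparent dip) = tan 63° · sin 25° = 0.8294
apparent dip = arctan 0.8294 = 39.67°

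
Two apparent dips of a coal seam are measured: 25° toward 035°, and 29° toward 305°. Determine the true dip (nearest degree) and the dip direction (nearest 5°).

true dip 36°, dip direction 345°

Each apparent-dip line lies in the plane. As unit vectors (x east, y north, z up), v₁ plunges 25°→035° and v₂ plunges 29°→305°.
n = v₁ × v₂ = (-0.148, 0.555, 0.793) (taken with n_z > 0).
True dip = arccos(n_z / |n|) = arccos(0.8099) = 35.9°.
Dip direction = azimuth of (n_x, n_y) = atan2(-0.148, 0.555) = 345°.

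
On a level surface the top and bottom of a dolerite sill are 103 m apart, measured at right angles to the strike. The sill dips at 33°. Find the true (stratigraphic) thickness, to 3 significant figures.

56.1 m

True thickness t = w · sin(dip) = 103 × sin 33°
t = 103 × 0.5446 = 56.098 m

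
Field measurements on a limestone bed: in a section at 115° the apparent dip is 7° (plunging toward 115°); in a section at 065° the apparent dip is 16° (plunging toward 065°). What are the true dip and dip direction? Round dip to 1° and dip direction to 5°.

The two traces are lines in the plane: v₁ = (sin 115°·cos 7°, cos 115°·cos 7°, −sin 7°), v₂ = (sin 65°·cos 16°, cos 65°·cos 16°, −sin 16°).
The plane normal is n = v₁ × v₂ ∝ (0.165, 0.142, 0.731).
tan δ = √(n_x²+n_y²)/n_z = 0.218/0.731, so δ = 16.6°.
Dip direction = azimuth of (n_x, n_y) = atan2(0.165, 0.142) = 49°.

true dip 17°, dip direction 050°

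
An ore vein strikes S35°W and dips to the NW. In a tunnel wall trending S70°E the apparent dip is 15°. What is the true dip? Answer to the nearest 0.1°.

15.5°

The section is 75° from the strike.
tan δ = tan α / sin β = tan 15° / sin 75° = 0.2679 / 0.9659 = 0.2774
δ = arctan(0.2774) = 15.50°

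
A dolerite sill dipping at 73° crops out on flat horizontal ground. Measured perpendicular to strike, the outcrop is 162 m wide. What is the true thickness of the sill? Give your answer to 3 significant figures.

True thickness t = w · sin(dip) = 162 × sin 73°
t = 162 × 0.9563 = 154.921 m

155 m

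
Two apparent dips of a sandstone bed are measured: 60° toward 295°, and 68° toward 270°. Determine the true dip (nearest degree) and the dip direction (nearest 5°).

true dip 70°, dip direction 245°

The two traces are lines in the plane: v₁ = (sin 295°·cos 60°, cos 295°·cos 60°, −sin 60°), v₂ = (sin 270°·cos 68°, cos 270°·cos 68°, −sin 68°).
n = v₁ × v₂ = (-0.196, -0.096, 0.079) (taken with n_z > 0).
True dip = arccos(n_z / |n|) = arccos(0.3412) = 70.0°.
The horizontal component of n points toward azimuth atan2(n_x, n_y) = 244°, the dip direction.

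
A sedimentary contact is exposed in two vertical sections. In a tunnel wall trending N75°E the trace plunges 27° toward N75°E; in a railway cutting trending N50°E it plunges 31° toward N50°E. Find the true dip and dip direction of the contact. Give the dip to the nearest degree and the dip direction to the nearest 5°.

true dip 31°, dip direction 040°

Represent each trace as a vector plunging at its apparent dip toward its trend (east-north-up frame): v₁ = (0.861, 0.231, -0.454), v₂ = (0.657, 0.551, -0.515).
Cross product v₁ × v₂ gives the pole to the plane: n ∝ (0.131, 0.145, 0.323).
True dip = arccos(n_z / |n|) = arccos(0.8550) = 31.2°.
The horizontal component of n points toward azimuth atan2(n_x, n_y) = 42°, the dip direction.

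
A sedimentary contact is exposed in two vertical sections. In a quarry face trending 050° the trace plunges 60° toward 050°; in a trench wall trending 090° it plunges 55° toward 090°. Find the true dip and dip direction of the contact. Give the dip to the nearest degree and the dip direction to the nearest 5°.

true dip 60°, dip direction 055°

Represent each trace as a vector plunging at its apparent dip toward its trend (east-north-up frame): v₁ = (0.383, 0.321, -0.866), v₂ = (0.574, 0.000, -0.819).
n = v₁ × v₂ = (0.263, 0.183, 0.184) (taken with n_z > 0).
Dip δ = arctan(|n_h|/n_z) = arctan(0.321/0.184) = 60.1°.
Dip direction = azimuth of (n_x, n_y) = atan2(0.263, 0.183) = 55°.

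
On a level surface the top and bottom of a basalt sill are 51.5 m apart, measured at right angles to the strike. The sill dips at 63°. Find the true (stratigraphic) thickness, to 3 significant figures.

45.9 m

True thickness t = w · sin(dip) = 51.5 × sin 63°
t = 51.5 × 0.8910 = 45.887 m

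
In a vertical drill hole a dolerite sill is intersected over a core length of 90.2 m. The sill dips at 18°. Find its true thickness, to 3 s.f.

85.8 m

True thickness t = h · cos(dip) = 90.2 × cos 18°
t = 90.2 × 0.9511 = 85.785 m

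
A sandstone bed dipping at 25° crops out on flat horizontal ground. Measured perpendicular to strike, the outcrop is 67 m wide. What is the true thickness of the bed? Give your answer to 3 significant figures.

28.3 m

True thickness t = w · sin(dip) = 67 × sin 25°
t = 67 × 0.4226 = 28.315 m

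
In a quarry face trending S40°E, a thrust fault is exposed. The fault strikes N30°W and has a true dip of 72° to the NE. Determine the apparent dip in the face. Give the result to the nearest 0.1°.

28.1°

Angle between strike (N30°W) and section (S40°E): β = 10°.
tan α = tan 72° × sin 10° = 3.0777 × 0.1736 = 0.5344
α = arctan(0.5344) = 28.12°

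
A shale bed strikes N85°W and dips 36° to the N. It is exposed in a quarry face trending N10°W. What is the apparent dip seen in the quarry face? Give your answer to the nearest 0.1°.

The section lies 75° from the strike.
tan(apparent dip) = tan 36° · sin 75° = 0.7018
α = arctan(0.7018) = 35.06°

35.1°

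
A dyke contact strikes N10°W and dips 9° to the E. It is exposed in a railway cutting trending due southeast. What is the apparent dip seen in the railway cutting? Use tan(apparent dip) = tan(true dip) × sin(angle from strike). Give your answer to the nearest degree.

5°

Angle between strike (N10°W) and section (due southeast): β = 35°.
tan(apparent dip) = tan 9° · sin 35° = 0.0908
apparent dip = arctan 0.0908 = 5.19°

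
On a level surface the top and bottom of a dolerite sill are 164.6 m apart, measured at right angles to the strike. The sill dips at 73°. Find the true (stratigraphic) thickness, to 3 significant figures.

True thickness t = w · sin(dip) = 164.6 × sin 73°
t = 164.6 × 0.9563 = 157.408 m

157 m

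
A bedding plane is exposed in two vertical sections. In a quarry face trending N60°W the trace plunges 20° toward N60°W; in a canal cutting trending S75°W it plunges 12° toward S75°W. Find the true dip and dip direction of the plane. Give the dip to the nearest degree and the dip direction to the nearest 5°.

true dip 20°, dip direction 310°

Each apparent-dip line lies in the plane. As unit vectors (x east, y north, z up), v₁ plunges 20°→N60°W and v₂ plunges 12°→S75°W.
The plane normal is n = v₁ × v₂ ∝ (-0.184, 0.154, 0.650).
Dip δ = arctan(|n_h|/n_z) = arctan(0.240/0.650) = 20.3°.
Dip direction = atan2(-0.184, 0.154) = 310° (azimuth of n's horizontal projection).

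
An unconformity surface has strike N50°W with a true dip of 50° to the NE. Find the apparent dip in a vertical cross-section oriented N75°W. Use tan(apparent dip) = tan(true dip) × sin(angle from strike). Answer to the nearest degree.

The section lies 25° from the strike.
tan(apparent dip) = tan 50° · sin 25° = 0.5037
apparent dip = arctan 0.5037 = 26.73°

27°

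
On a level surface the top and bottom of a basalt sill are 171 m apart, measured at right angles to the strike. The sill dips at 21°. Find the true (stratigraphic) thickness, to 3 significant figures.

True thickness t = w · sin(dip) = 171 × sin 21°
t = 171 × 0.3584 = 61.281 m

61.3 m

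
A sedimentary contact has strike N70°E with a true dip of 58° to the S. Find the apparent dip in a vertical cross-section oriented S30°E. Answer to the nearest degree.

58°

The strike is N70°E and the section trends S30°E; the acute angle between them is β = 80°.
tan α = tan 58° × sin 80° = 1.6003 × 0.9848 = 1.5760
apparent dip = arctan 1.5760 = 57.60°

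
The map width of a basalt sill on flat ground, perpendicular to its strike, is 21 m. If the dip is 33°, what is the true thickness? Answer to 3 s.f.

11.4 m

True thickness t = w · sin(dip) = 21 × sin 33°
t = 21 × 0.5446 = 11.437 m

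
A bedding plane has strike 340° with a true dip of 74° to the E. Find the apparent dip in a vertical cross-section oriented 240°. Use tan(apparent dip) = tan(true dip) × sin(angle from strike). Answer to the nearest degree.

Angle between strike (340°) and section (240°): β = 80°.
tan(apparent dip) = tan 74° · sin 80° = 3.4344
apparent dip = arctan 3.4344 = 73.77°

74°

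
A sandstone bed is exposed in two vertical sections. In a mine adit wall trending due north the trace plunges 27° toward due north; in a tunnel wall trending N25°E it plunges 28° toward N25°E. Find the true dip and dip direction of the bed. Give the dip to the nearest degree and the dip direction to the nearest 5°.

true dip 28°, dip direction 020°

The two traces are lines in the plane: v₁ = (sin 0°·cos 27°, cos 0°·cos 27°, −sin 27°), v₂ = (sin 25°·cos 28°, cos 25°·cos 28°, −sin 28°).
n = v₁ × v₂ = (0.055, 0.169, 0.332) (taken with n_z > 0).
True dip = arccos(n_z / |n|) = arccos(0.8815) = 28.2°.
The horizontal component of n points toward azimuth atan2(n_x, n_y) = 18°, the dip direction.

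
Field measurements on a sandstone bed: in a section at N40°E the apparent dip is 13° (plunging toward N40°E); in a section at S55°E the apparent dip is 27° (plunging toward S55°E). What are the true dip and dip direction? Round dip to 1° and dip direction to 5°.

Represent each trace as a vector plunging at its apparent dip toward its trend (east-north-up frame): v₁ = (0.626, 0.746, -0.225), v₂ = (0.730, -0.511, -0.454).
n = v₁ × v₂ = (0.454, -0.120, 0.865) (taken with n_z > 0).
tan δ = √(n_x²+n_y²)/n_z = 0.469/0.865, so δ = 28.5°.
Dip direction = atan2(0.454, -0.120) = 105° (azimuth of n's horizontal projection).

true dip 28°, dip direction 105°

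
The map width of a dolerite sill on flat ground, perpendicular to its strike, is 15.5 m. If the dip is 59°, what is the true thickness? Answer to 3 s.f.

True thickness t = w · sin(dip) = 15.5 × sin 59°
t = 15.5 × 0.8572 = 13.286 m

13.3 m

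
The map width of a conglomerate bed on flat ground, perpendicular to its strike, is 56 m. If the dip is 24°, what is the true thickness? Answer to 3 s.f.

22.8 m

True thickness t = w · sin(dip) = 56 × sin 24°
t = 56 × 0.4067 = 22.777 m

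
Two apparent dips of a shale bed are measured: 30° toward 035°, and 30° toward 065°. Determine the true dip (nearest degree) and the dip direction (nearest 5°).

true dip 31°, dip direction 050°

The two traces are lines in the plane: v₁ = (sin 35°·cos 30°, cos 35°·cos 30°, −sin 30°), v₂ = (sin 65°·cos 30°, cos 65°·cos 30°, −sin 30°).
n = v₁ × v₂ = (0.172, 0.144, 0.375) (taken with n_z > 0).
tan δ = √(n_x²+n_y²)/n_z = 0.224/0.375, so δ = 30.9°.
Dip direction = atan2(0.172, 0.144) = 50° (azimuth of n's horizontal projection).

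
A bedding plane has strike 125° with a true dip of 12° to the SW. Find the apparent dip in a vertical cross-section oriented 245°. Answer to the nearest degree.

10°

Angle between strike (125°) and section (245°): β = 60°.
tan(apparent dip) = tan 12° · sin 60° = 0.1841
apparent dip = arctan 0.1841 = 10.43°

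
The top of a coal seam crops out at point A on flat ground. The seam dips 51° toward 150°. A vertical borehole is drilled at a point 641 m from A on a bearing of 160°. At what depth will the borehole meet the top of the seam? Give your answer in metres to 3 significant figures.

The hole lies 10° from the dip direction, so the down-dip offset is 641 × cos 10° = 631.26 m.
Depth = down-dip offset × tan(dip) = 631.26 × tan 51° = 631.26 × 1.2349
Depth = 779.54 m

780 m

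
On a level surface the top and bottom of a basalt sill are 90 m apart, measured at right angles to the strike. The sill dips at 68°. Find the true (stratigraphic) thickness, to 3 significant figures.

True thickness t = w · sin(dip) = 90 × sin 68°
t = 90 × 0.9272 = 83.447 m

83.4 m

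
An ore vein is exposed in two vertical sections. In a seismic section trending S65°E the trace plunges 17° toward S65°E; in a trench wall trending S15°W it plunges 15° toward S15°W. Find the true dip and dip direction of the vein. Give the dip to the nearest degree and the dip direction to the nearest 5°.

true dip 21°, dip direction 150°

Each apparent-dip line lies in the plane. As unit vectors (x east, y north, z up), v₁ plunges 17°→S65°E and v₂ plunges 15°→S15°W.
Cross product v₁ × v₂ gives the pole to the plane: n ∝ (0.168, -0.297, 0.910).
True dip = arccos(n_z / |n|) = arccos(0.9361) = 20.6°.
Dip direction = atan2(0.168, -0.297) = 151° (azimuth of n's horizontal projection).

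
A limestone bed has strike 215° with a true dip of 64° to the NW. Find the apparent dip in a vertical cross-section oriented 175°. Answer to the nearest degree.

The section lies 40° from the strike.
tan(apparent dip) = tan 64° · sin 40° = 1.3179
apparent dip = arctan 1.3179 = 52.81°

53°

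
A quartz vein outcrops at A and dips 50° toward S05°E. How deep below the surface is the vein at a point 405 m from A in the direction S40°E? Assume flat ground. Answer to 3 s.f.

The hole lies 35° from the dip direction, so the down-dip offset is 405 × cos 35° = 331.76 m.
Depth = down-dip offset × tan(dip) = 331.76 × tan 50° = 331.76 × 1.1918
Depth = 395.37 m

395 m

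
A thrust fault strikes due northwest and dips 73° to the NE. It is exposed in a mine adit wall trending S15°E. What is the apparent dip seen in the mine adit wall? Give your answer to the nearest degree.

The strike is due northwest and the section trends S15°E; the acute angle between them is β = 30°.
tan α = tan 73° × sin 30° = 3.2709 × 0.5000 = 1.6354
apparent dip = arctan 1.6354 = 58.56°

59°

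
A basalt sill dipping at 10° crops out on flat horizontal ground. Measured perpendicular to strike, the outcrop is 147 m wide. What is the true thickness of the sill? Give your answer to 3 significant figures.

25.5 m

True thickness t = w · sin(dip) = 147 × sin 10°
t = 147 × 0.1736 = 25.526 m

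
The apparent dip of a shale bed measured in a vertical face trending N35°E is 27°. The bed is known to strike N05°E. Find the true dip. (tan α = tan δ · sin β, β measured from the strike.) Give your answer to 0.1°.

β = acute angle between strike N05°E and section N35°E = 30°.
tan(true dip) = tan 27° / sin 30° = 1.0191
true dip = arctan 1.0191 = 45.54°

45.5°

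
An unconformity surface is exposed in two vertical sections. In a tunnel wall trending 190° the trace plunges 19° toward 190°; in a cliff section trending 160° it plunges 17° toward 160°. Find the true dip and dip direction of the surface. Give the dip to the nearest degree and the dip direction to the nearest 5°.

true dip 19°, dip direction 185°

The two traces are lines in the plane: v₁ = (sin 190°·cos 19°, cos 190°·cos 19°, −sin 19°), v₂ = (sin 160°·cos 17°, cos 160°·cos 17°, −sin 17°).
n = v₁ × v₂ = (-0.020, -0.154, 0.452) (taken with n_z > 0).
Dip δ = arctan(|n_h|/n_z) = arctan(0.156/0.452) = 19.0°.
Dip direction = atan2(-0.020, -0.154) = 187° (azimuth of n's horizontal projection).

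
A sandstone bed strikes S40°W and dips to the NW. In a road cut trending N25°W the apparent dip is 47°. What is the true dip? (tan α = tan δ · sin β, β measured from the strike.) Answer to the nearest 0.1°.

49.8°

The section is 65° from the strike.
tan δ = tan α / sin β = tan 47° / sin 65° = 1.0724 / 0.9063 = 1.1832
δ = arctan(1.1832) = 49.80°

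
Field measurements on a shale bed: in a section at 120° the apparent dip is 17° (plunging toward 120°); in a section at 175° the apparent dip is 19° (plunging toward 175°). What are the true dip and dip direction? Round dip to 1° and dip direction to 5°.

Represent each trace as a vector plunging at its apparent dip toward its trend (east-north-up frame): v₁ = (0.828, -0.478, -0.292), v₂ = (0.082, -0.942, -0.326).
Cross product v₁ × v₂ gives the pole to the plane: n ∝ (0.120, -0.246, 0.741).
tan δ = √(n_x²+n_y²)/n_z = 0.273/0.741, so δ = 20.2°.
Dip direction = atan2(0.120, -0.246) = 154° (azimuth of n's horizontal projection).

true dip 20°, dip direction 155°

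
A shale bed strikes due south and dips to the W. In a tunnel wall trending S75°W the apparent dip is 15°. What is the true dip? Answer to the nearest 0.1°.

15.5°

The section is 75° from the strike.
tan(true dip) = tan 15° / sin 75° = 0.2774
δ = arctan(0.2774) = 15.50°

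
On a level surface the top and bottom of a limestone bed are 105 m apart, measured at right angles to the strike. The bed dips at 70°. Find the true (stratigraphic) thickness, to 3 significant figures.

98.7 m

True thickness t = w · sin(dip) = 105 × sin 70°
t = 105 × 0.9397 = 98.668 m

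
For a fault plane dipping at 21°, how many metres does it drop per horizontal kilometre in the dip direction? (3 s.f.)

384 m

drop per km = 1000 × tan 21° = 1000 × 0.3839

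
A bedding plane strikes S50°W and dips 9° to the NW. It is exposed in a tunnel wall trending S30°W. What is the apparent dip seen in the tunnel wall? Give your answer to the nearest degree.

Angle between strike (S50°W) and section (S30°W): β = 20°.
tan(apparent dip) = tan 9° · sin 20° = 0.0542
apparent dip = arctan 0.0542 = 3.10°

3°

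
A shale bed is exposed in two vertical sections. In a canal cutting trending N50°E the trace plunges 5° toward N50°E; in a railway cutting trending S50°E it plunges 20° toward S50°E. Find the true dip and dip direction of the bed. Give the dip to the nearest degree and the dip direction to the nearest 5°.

true dip 20°, dip direction 125°

The two traces are lines in the plane: v₁ = (sin 50°·cos 5°, cos 50°·cos 5°, −sin 5°), v₂ = (sin 130°·cos 20°, cos 130°·cos 20°, −sin 20°).
Cross product v₁ × v₂ gives the pole to the plane: n ∝ (0.272, -0.198, 0.922).
tan δ = √(n_x²+n_y²)/n_z = 0.336/0.922, so δ = 20.0°.
Dip direction = atan2(0.272, -0.198) = 126° (azimuth of n's horizontal projection).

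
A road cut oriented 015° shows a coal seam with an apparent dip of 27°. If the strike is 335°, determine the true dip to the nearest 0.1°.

The section is 40° from the strike.
tan δ = tan α / sin β = tan 27° / sin 40° = 0.5095 / 0.6428 = 0.7927
true dip = arctan 0.7927 = 38.40°

38.4°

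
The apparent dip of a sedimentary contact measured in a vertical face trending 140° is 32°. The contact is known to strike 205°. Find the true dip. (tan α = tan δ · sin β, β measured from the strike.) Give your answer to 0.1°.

β = acute angle between strike 205° and section 140° = 65°.
tan(true dip) = tan 32° / sin 65° = 0.6895
δ = arctan(0.6895) = 34.58°

34.6°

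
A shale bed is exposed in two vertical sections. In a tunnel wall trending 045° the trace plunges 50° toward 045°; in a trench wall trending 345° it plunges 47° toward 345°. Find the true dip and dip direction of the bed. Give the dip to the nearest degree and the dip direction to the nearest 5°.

true dip 53°, dip direction 020°

The two traces are lines in the plane: v₁ = (sin 45°·cos 50°, cos 45°·cos 50°, −sin 50°), v₂ = (sin 345°·cos 47°, cos 345°·cos 47°, −sin 47°).
n = v₁ × v₂ = (0.172, 0.468, 0.380) (taken with n_z > 0).
True dip = arccos(n_z / |n|) = arccos(0.6060) = 52.7°.
Dip direction = azimuth of (n_x, n_y) = atan2(0.172, 0.468) = 20°.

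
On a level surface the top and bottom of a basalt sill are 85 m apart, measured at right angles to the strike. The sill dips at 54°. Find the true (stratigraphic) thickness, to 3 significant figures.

True thickness t = w · sin(dip) = 85 × sin 54°
t = 85 × 0.8090 = 68.766 m

68.8 m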